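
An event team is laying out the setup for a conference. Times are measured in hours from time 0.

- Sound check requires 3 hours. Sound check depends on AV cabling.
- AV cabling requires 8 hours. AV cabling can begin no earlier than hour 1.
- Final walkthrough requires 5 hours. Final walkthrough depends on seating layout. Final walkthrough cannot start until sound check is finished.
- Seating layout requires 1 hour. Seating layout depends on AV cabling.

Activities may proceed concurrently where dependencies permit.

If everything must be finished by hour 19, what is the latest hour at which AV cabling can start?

To finish by hour 19, final walkthrough (duration 5) must start no later than hour 14.
Since final walkthrough (must start by hour 14) depends on it, seating layout must finish by hour 14. Backing off its 1-hour duration gives a latest start of hour 13.
Since final walkthrough (must start by hour 14) depends on it, sound check must finish by hour 14. Backing off its 3-hour duration gives a latest start of hour 11.
AV cabling has several dependents: seating layout (must start by hour 13); sound check (must start by hour 11). The earliest of those limits is hour 11, so AV cabling must start by 11 − 8 = hour 3.

3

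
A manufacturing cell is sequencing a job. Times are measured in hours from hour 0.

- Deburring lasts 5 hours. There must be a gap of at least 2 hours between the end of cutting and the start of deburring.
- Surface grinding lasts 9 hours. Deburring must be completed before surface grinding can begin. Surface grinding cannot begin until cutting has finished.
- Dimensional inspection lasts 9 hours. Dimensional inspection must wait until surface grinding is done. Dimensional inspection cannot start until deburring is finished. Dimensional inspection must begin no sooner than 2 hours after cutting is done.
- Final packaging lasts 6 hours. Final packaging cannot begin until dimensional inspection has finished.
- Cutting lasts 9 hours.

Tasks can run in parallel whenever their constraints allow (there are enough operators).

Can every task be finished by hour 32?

No

Cutting has no prerequisites, so it starts at hour 0 and finishes at hour 9.
Deburring waits on cutting (finishes hour 9, plus 2-hour gap → hour 11), so it starts at hour 11 and finishes at 11 + 5 = hour 16.
Surface grinding has to wait for deburring (finishes hour 16); cutting (finishes hour 9). The latest of these is hour 16, so surface grinding runs hour 16 to 16 + 9 = hour 25.
For dimensional inspection: surface grinding (finishes hour 25); deburring (finishes hour 16); cutting (finishes hour 9, plus 2-hour gap → hour 11). Taking the maximum gives a start of hour 25, and it finishes at 25 + 9 = hour 34.
After dimensional inspection (finishes hour 34), final packaging can start at hour 34 and finishes at hour 40.
The earliest everything can be done is hour 40, which is after the deadline of 32, so it is not possible.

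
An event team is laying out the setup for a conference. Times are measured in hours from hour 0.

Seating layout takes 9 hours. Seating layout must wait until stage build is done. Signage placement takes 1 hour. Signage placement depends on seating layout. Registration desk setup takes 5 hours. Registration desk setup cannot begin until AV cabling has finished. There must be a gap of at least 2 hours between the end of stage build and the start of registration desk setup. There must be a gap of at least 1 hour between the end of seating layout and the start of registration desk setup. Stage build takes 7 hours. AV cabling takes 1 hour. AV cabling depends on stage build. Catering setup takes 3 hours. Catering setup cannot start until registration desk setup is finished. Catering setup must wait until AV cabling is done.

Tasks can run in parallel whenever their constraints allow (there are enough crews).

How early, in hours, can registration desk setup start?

17

Stage build has no prerequisites, so it starts at hour 0 and finishes at hour 7.
Seating layout waits on stage build (finishes hour 7), so it starts at hour 7 and finishes at 7 + 9 = hour 16.
After stage build (finishes hour 7), AV cabling can start at hour 7 and finishes at hour 8.
Registration desk setup waits on AV cabling (finishes hour 8); stage build (finishes hour 7, plus 2-hour gap → hour 9); seating layout (finishes hour 16, plus 1-hour gap → hour 17). The latest of these is hour 17, which is the earliest registration desk setup can start.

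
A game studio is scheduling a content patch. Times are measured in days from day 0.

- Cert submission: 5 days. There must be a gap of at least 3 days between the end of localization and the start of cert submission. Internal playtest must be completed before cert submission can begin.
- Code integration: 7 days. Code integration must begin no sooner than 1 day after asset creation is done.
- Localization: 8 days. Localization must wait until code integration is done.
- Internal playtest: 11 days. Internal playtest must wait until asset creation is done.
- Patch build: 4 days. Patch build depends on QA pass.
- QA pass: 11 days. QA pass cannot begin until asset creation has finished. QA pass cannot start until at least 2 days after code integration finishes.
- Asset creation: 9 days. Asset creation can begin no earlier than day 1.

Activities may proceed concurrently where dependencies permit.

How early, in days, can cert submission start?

29

After its own release at day 1, asset creation can start at day 1 and finishes at day 10.
After asset creation (finishes day 10), internal playtest can start at day 10 and finishes at day 21.
Code integration cannot begin until asset creation (finishes day 10, plus 1-day gap → day 11). It runs from day 11 to 11 + 7 = day 18.
Localization cannot begin until code integration (finishes day 18). It runs from day 18 to 18 + 8 = day 26.
Cert submission waits on localization (finishes day 26, plus 3-day gap → day 29); internal playtest (finishes day 21). The latest of these is day 29, which is the earliest cert submission can start.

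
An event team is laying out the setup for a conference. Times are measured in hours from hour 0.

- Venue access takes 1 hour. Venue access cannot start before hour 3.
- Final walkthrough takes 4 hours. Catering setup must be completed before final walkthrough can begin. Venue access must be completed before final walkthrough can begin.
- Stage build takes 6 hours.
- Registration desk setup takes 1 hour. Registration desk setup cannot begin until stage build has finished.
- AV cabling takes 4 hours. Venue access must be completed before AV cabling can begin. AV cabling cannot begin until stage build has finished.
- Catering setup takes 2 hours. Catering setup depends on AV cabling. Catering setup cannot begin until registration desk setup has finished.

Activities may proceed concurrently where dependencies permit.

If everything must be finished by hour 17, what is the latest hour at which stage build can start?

Final walkthrough has no dependents, so it just needs to finish by hour 17. Starting by 17 − 4 = hour 13 achieves that.
Since final walkthrough (must start by hour 13) depends on it, catering setup must finish by hour 13. Backing off its 2-hour duration gives a latest start of hour 11.
AV cabling feeds into catering setup (must start by hour 11); so AV cabling must finish by hour 11 and therefore start by hour 7.
Registration desk setup must finish before catering setup (must start by hour 11). With a 1-hour duration, registration desk setup must start by 11 − 1 = hour 10.
Stage build feeds AV cabling (must start by hour 7); registration desk setup (must start by hour 10). Taking the minimum, stage build must finish by hour 7 and start by 7 − 6 = hour 1.

1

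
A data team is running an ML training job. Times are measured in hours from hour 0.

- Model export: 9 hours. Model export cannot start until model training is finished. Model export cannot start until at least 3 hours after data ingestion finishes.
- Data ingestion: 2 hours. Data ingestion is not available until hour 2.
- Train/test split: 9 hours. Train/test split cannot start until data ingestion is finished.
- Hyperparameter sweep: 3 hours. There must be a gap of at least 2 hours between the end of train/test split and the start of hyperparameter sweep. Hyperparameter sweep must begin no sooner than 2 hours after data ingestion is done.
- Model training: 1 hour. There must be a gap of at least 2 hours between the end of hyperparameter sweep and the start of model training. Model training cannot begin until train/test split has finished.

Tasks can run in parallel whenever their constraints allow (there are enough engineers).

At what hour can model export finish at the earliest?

30

Data ingestion waits on its own release at hour 2, so it starts at hour 2 and finishes at 2 + 2 = hour 4.
Train/test split waits on data ingestion (finishes hour 4), so it starts at hour 4 and finishes at 4 + 9 = hour 13.
Hyperparameter sweep needs all of train/test split (finishes hour 13, plus 2-hour gap → hour 15); data ingestion (finishes hour 4, plus 2-hour gap → hour 6). That puts its earliest start at hour 15; it finishes at 15 + 3 = hour 18.
For model training: hyperparameter sweep (finishes hour 18, plus 2-hour gap → hour 20); train/test split (finishes hour 13). Taking the maximum gives a start of hour 20, and it finishes at 20 + 1 = hour 21.
For model export: model training (finishes hour 21); data ingestion (finishes hour 4, plus 3-hour gap → hour 7). Taking the maximum gives a start of hour 21, and it finishes at 21 + 9 = hour 30.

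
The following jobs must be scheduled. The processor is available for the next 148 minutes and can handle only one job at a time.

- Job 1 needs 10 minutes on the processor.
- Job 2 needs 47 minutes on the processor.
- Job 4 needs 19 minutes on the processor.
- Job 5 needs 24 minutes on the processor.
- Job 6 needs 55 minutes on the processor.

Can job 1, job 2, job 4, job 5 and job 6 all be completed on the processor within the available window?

No

Running back to back, the jobs need 10 + 47 + 19 + 24 + 55 = 155 minutes on the processor.
Since 155 > 148, they cannot all fit.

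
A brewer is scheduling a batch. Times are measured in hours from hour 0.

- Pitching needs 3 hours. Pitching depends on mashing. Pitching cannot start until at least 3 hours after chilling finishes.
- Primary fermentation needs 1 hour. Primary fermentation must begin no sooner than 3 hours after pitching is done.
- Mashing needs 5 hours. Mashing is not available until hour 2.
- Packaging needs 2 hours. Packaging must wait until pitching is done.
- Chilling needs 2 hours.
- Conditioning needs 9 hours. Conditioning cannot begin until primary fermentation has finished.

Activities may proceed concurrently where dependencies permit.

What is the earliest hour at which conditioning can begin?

14

Chilling has no prerequisites, so it starts at hour 0 and finishes at hour 2.
Mashing cannot begin until its own release at hour 2. It runs from hour 2 to 2 + 5 = hour 7.
Pitching needs all of mashing (finishes hour 7); chilling (finishes hour 2, plus 3-hour gap → hour 5). That puts its earliest start at hour 7; it finishes at 7 + 3 = hour 10.
After pitching (finishes hour 10, plus 3-hour gap → hour 13), primary fermentation can start at hour 13 and finishes at hour 14.
Conditioning waits on primary fermentation (finishes hour 14), so the earliest it can start is hour 14.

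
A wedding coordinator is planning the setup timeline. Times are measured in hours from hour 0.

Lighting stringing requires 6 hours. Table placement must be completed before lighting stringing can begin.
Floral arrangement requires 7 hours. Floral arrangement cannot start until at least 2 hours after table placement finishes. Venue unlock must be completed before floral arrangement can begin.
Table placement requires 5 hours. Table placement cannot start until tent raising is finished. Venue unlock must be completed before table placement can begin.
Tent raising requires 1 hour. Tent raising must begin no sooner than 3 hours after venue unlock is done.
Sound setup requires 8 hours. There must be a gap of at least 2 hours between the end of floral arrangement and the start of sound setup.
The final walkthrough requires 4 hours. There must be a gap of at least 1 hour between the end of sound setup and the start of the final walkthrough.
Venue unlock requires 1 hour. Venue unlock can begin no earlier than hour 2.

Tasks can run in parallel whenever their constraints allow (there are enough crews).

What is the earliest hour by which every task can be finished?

36

Venue unlock waits on its own release at hour 2, so it starts at hour 2 and finishes at 2 + 1 = hour 3.
Tent raising waits on venue unlock (finishes hour 3, plus 3-hour gap → hour 6), so it starts at hour 6 and finishes at 6 + 1 = hour 7.
Table placement cannot start until tent raising (finishes hour 7); venue unlock (finishes hour 3). The controlling bound is hour 7, so table placement finishes at 7 + 5 = hour 12.
Lighting stringing cannot begin until table placement (finishes hour 12). It runs from hour 12 to 12 + 6 = hour 18.
Floral arrangement needs all of table placement (finishes hour 12, plus 2-hour gap → hour 14); venue unlock (finishes hour 3). That puts its earliest start at hour 14; it finishes at 14 + 7 = hour 21.
After floral arrangement (finishes hour 21, plus 2-hour gap → hour 23), sound setup can start at hour 23 and finishes at hour 31.
After sound setup (finishes hour 31, plus 1-hour gap → hour 32), the final walkthrough can start at hour 32 and finishes at hour 36.
All tasks are finished once the last one completes. Finish times: Venue unlock at 3, Tent raising at 7, Table placement at 12, Floral arrangement at 21, Lighting stringing at 18, Sound setup at 31, The final walkthrough at 36. The latest is hour 36.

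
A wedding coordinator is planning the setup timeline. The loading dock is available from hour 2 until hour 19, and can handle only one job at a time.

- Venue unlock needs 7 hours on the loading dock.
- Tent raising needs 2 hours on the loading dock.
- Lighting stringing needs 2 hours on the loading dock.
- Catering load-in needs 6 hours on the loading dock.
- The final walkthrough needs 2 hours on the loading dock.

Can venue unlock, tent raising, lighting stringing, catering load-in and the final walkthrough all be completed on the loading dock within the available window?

The loading dock window is 19 − 2 = 17 hours.
Running back to back, the jobs need 7 + 2 + 2 + 6 + 2 = 19 hours on the loading dock.
Since 19 > 17, they cannot all fit.

No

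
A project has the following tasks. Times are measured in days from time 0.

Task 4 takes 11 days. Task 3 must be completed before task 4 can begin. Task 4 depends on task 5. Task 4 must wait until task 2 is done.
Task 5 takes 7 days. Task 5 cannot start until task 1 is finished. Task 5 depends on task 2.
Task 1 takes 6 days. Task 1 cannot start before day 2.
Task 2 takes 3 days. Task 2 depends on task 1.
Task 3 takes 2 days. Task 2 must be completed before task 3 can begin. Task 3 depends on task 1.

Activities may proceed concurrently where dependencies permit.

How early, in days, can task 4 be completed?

29

Task 1 waits on its own release at day 2, so it starts at day 2 and finishes at 2 + 6 = day 8.
After task 1 (finishes day 8), task 2 can start at day 8 and finishes at day 11.
For task 5: task 1 (finishes day 8); task 2 (finishes day 11). Taking the maximum gives a start of day 11, and it finishes at 11 + 7 = day 18.
Task 3 has to wait for task 2 (finishes day 11); task 1 (finishes day 8). The latest of these is day 11, so task 3 runs day 11 to 11 + 2 = day 13.
Task 4 cannot start until task 3 (finishes day 13); task 5 (finishes day 18); task 2 (finishes day 11). The controlling bound is day 18, so task 4 finishes at 18 + 11 = day 29.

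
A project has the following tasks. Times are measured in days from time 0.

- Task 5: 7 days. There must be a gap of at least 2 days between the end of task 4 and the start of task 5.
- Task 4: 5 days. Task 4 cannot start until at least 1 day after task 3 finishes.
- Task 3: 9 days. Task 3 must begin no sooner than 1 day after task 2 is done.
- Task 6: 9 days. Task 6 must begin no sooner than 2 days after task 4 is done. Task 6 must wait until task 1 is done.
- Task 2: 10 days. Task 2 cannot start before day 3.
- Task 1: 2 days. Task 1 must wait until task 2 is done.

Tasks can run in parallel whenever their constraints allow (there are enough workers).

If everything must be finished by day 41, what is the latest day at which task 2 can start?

4

Task 6 has no dependents, so it just needs to finish by day 41. Starting by 41 − 9 = day 32 achieves that.
Since task 6 (must start by day 32) depends on it, task 1 must finish by day 32. Backing off its 2-day duration gives a latest start of day 30.
Task 5 must finish by day 41; it takes 7 days, so it must start by 41 − 7 = day 34.
Task 4 must finish in time for task 5 (must start by day 34, minus 2-day gap → day 32); task 6 (must start by day 32, minus 2-day gap → day 30). The tightest is day 30, so task 4 must start by 30 − 5 = day 25.
Since task 4 (must start by day 25, minus 1-day gap → day 24) depends on it, task 3 must finish by day 24. Backing off its 9-day duration gives a latest start of day 15.
Task 2 feeds task 1 (must start by day 30); task 3 (must start by day 15, minus 1-day gap → day 14). Taking the minimum, task 2 must finish by day 14 and start by 14 − 10 = day 4.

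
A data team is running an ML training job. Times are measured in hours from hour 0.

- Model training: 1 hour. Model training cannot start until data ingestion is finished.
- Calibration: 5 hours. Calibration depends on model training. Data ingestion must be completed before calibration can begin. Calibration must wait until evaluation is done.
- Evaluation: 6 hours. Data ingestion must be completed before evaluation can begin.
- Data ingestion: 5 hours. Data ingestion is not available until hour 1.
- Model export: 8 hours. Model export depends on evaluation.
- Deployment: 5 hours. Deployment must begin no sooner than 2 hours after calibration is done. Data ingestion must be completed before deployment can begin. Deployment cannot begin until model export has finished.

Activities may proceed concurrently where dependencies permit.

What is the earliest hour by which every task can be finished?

Data ingestion cannot begin until its own release at hour 1. It runs from hour 1 to 1 + 5 = hour 6.
After data ingestion (finishes hour 6), evaluation can start at hour 6 and finishes at hour 12.
After evaluation (finishes hour 12), model export can start at hour 12 and finishes at hour 20.
After data ingestion (finishes hour 6), model training can start at hour 6 and finishes at hour 7.
Calibration cannot start until model training (finishes hour 7); data ingestion (finishes hour 6); evaluation (finishes hour 12). The controlling bound is hour 12, so calibration finishes at 12 + 5 = hour 17.
Deployment cannot start until calibration (finishes hour 17, plus 2-hour gap → hour 19); data ingestion (finishes hour 6); model export (finishes hour 20). The controlling bound is hour 20, so deployment finishes at 20 + 5 = hour 25.
All tasks are finished once the last one completes. Finish times: Data ingestion at 6, Model training at 7, Evaluation at 12, Calibration at 17, Model export at 20, Deployment at 25. The latest is hour 25.

25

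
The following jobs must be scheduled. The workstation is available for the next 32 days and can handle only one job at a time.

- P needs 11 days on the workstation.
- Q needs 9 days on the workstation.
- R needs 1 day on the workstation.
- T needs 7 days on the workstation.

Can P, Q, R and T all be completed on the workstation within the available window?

Yes

Running back to back, the jobs need 11 + 9 + 1 + 7 = 28 days on the workstation.
Since 28 ≤ 32, they fit within the window.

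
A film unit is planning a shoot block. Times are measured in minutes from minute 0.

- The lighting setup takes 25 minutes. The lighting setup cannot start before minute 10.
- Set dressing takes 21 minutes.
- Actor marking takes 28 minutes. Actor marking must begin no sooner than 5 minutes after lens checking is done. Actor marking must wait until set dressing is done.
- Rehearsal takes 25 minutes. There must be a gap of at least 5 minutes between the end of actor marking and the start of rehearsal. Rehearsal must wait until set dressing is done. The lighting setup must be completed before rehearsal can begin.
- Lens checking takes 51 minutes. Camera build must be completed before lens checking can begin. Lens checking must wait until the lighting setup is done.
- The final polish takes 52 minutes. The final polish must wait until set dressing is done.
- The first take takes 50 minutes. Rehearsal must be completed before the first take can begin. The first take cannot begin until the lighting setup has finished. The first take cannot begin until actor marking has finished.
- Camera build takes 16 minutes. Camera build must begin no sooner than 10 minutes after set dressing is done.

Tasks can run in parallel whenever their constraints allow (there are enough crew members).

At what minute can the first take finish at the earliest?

211

The lighting setup waits on its own release at minute 10, so it starts at minute 10 and finishes at 10 + 25 = minute 35.
Set dressing has no prerequisites, so it starts at minute 0 and finishes at minute 21.
Camera build cannot begin until set dressing (finishes minute 21, plus 10-minute gap → minute 31). It runs from minute 31 to 31 + 16 = minute 47.
Lens checking cannot start until camera build (finishes minute 47); the lighting setup (finishes minute 35). The controlling bound is minute 47, so lens checking finishes at 47 + 51 = minute 98.
Actor marking has to wait for lens checking (finishes minute 98, plus 5-minute gap → minute 103); set dressing (finishes minute 21). The latest of these is minute 103, so actor marking runs minute 103 to 103 + 28 = minute 131.
For rehearsal: actor marking (finishes minute 131, plus 5-minute gap → minute 136); set dressing (finishes minute 21); the lighting setup (finishes minute 35). Taking the maximum gives a start of minute 136, and it finishes at 136 + 25 = minute 161.
The first take has to wait for rehearsal (finishes minute 161); the lighting setup (finishes minute 35); actor marking (finishes minute 131). The latest of these is minute 161, so the first take runs minute 161 to 161 + 50 = minute 211.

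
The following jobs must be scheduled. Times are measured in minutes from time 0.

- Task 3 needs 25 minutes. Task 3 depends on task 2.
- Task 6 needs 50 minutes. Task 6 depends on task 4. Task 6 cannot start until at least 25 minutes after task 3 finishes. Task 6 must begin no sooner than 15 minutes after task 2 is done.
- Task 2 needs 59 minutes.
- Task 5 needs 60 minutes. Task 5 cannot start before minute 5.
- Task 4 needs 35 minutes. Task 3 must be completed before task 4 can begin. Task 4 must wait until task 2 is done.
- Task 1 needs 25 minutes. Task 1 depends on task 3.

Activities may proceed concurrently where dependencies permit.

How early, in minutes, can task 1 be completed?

109

Task 2 can start immediately at minute 0; it finishes at minute 59.
Task 3 cannot begin until task 2 (finishes minute 59). It runs from minute 59 to 59 + 25 = minute 84.
Task 1 cannot begin until task 3 (finishes minute 84). It runs from minute 84 to 84 + 25 = minute 109.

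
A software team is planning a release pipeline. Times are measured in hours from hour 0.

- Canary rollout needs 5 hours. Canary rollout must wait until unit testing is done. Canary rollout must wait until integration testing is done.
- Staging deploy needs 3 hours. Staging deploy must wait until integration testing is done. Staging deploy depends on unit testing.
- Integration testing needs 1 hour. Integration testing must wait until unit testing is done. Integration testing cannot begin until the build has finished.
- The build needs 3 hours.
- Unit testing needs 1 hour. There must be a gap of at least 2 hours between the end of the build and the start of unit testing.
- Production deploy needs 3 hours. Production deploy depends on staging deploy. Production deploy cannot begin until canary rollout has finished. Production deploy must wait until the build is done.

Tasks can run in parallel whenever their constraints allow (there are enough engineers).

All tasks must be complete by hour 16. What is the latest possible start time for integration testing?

Nothing follows production deploy; the deadline of hour 16 is its only limit. It must start by 16 − 3 = hour 13.
Staging deploy has to be done before production deploy (must start by hour 13). That means finishing by hour 13, i.e. starting by 13 − 3 = hour 10.
Canary rollout has to be done before production deploy (must start by hour 13). That means finishing by hour 13, i.e. starting by 13 − 5 = hour 8.
Integration testing has several dependents: staging deploy (must start by hour 10); canary rollout (must start by hour 8). The earliest of those limits is hour 8, so integration testing must start by 8 − 1 = hour 7.

7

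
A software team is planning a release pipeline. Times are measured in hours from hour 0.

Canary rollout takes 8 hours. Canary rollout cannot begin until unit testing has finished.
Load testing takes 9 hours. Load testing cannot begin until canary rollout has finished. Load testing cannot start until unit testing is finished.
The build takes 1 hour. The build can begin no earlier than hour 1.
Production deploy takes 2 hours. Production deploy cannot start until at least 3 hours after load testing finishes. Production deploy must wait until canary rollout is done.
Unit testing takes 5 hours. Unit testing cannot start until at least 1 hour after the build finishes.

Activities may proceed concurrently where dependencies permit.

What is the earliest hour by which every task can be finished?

30

The build waits on its own release at hour 1, so it starts at hour 1 and finishes at 1 + 1 = hour 2.
Unit testing waits on the build (finishes hour 2, plus 1-hour gap → hour 3), so it starts at hour 3 and finishes at 3 + 5 = hour 8.
Canary rollout cannot begin until unit testing (finishes hour 8). It runs from hour 8 to 8 + 8 = hour 16.
For load testing: canary rollout (finishes hour 16); unit testing (finishes hour 8). Taking the maximum gives a start of hour 16, and it finishes at 16 + 9 = hour 25.
For production deploy: load testing (finishes hour 25, plus 3-hour gap → hour 28); canary rollout (finishes hour 16). Taking the maximum gives a start of hour 28, and it finishes at 28 + 2 = hour 30.
All tasks are finished once the last one completes. Finish times: The build at 2, Unit testing at 8, Canary rollout at 16, Load testing at 25, Production deploy at 30. The latest is hour 30.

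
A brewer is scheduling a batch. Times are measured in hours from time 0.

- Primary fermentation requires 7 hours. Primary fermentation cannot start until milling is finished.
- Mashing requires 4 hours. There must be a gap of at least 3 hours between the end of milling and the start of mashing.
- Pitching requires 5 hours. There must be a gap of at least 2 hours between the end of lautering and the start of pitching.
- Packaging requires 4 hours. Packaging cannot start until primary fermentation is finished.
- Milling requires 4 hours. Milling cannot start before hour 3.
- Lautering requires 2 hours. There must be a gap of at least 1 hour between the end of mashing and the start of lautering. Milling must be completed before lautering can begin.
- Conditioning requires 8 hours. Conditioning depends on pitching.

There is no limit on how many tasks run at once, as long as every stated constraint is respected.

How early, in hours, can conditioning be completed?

32

Milling waits on its own release at hour 3, so it starts at hour 3 and finishes at 3 + 4 = hour 7.
After milling (finishes hour 7, plus 3-hour gap → hour 10), mashing can start at hour 10 and finishes at hour 14.
Lautering needs all of mashing (finishes hour 14, plus 1-hour gap → hour 15); milling (finishes hour 7). That puts its earliest start at hour 15; it finishes at 15 + 2 = hour 17.
Pitching cannot begin until lautering (finishes hour 17, plus 2-hour gap → hour 19). It runs from hour 19 to 19 + 5 = hour 24.
Conditioning cannot begin until pitching (finishes hour 24). It runs from hour 24 to 24 + 8 = hour 32.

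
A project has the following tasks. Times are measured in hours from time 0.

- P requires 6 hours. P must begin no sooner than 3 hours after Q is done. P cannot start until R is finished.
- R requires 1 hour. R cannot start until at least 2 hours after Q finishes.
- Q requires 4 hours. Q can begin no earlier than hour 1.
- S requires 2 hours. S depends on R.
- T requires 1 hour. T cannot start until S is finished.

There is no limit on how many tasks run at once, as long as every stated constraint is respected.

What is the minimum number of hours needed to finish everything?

14

Q cannot begin until its own release at hour 1. It runs from hour 1 to 1 + 4 = hour 5.
R cannot begin until Q (finishes hour 5, plus 2-hour gap → hour 7). It runs from hour 7 to 7 + 1 = hour 8.
After R (finishes hour 8), S can start at hour 8 and finishes at hour 10.
T waits on S (finishes hour 10), so it starts at hour 10 and finishes at 10 + 1 = hour 11.
P has to wait for Q (finishes hour 5, plus 3-hour gap → hour 8); R (finishes hour 8). The latest of these is hour 8, so P runs hour 8 to 8 + 6 = hour 14.
All tasks are finished once the last one completes. Finish times: P at 14, Q at 5, R at 8, S at 10, T at 11. The latest is hour 14.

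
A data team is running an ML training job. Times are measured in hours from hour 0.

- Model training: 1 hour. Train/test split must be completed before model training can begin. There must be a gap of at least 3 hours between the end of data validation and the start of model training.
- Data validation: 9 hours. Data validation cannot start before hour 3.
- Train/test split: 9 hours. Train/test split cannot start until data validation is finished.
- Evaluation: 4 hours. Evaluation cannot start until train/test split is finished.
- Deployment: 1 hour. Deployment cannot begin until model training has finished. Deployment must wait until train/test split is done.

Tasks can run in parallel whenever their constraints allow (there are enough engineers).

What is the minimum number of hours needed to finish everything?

25

Data validation cannot begin until its own release at hour 3. It runs from hour 3 to 3 + 9 = hour 12.
Train/test split waits on data validation (finishes hour 12), so it starts at hour 12 and finishes at 12 + 9 = hour 21.
Evaluation cannot begin until train/test split (finishes hour 21). It runs from hour 21 to 21 + 4 = hour 25.
For model training: train/test split (finishes hour 21); data validation (finishes hour 12, plus 3-hour gap → hour 15). Taking the maximum gives a start of hour 21, and it finishes at 21 + 1 = hour 22.
For deployment: model training (finishes hour 22); train/test split (finishes hour 21). Taking the maximum gives a start of hour 22, and it finishes at 22 + 1 = hour 23.
All tasks are finished once the last one completes. Finish times: Data validation at 12, Train/test split at 21, Model training at 22, Evaluation at 25, Deployment at 23. The latest is hour 25.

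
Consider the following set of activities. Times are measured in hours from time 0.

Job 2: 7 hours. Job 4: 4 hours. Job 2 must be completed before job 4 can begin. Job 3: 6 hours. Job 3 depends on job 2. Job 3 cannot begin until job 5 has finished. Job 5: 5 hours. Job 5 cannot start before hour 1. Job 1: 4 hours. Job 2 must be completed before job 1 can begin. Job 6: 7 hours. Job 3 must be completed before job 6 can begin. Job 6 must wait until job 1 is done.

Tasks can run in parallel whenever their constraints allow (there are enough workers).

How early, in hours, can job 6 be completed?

20

Job 5 cannot begin until its own release at hour 1. It runs from hour 1 to 1 + 5 = hour 6.
Job 2 can start immediately at hour 0; it finishes at hour 7.
Job 3 needs all of job 2 (finishes hour 7); job 5 (finishes hour 6). That puts its earliest start at hour 7; it finishes at 7 + 6 = hour 13.
After job 2 (finishes hour 7), job 1 can start at hour 7 and finishes at hour 11.
For job 6: job 3 (finishes hour 13); job 1 (finishes hour 11). Taking the maximum gives a start of hour 13, and it finishes at 13 + 7 = hour 20.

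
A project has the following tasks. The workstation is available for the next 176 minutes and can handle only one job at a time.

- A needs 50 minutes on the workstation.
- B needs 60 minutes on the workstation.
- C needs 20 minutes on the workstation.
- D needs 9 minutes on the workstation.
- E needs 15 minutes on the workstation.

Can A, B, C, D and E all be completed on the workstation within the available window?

Yes

Running back to back, the jobs need 50 + 60 + 20 + 9 + 15 = 154 minutes on the workstation.
Since 154 ≤ 176, they fit within the window.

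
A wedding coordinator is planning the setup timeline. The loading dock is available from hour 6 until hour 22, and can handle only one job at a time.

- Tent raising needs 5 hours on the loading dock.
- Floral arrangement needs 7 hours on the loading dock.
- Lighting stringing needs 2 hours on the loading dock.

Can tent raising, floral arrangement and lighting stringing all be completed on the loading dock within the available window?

The loading dock window is 22 − 6 = 16 hours.
Running back to back, the jobs need 5 + 7 + 2 = 14 hours on the loading dock.
Since 14 ≤ 16, they fit within the window.

Yes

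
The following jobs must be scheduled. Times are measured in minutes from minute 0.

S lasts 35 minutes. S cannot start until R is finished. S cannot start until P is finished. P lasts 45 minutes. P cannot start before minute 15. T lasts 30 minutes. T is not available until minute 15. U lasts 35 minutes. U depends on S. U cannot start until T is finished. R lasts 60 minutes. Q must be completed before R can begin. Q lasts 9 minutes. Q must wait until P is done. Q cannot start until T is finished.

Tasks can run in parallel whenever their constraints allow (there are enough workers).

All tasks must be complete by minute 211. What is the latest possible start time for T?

U has no dependents, so it just needs to finish by minute 211. Starting by 211 − 35 = minute 176 achieves that.
Since U (must start by minute 176) depends on it, S must finish by minute 176. Backing off its 35-minute duration gives a latest start of minute 141.
R must finish before S (must start by minute 141). With a 60-minute duration, R must start by 141 − 60 = minute 81.
Q feeds into R (must start by minute 81); so Q must finish by minute 81 and therefore start by minute 72.
For T: Q (must start by minute 72); U (must start by minute 176). The most restrictive is minute 72; with a 30-minute duration, T must start by minute 42.

42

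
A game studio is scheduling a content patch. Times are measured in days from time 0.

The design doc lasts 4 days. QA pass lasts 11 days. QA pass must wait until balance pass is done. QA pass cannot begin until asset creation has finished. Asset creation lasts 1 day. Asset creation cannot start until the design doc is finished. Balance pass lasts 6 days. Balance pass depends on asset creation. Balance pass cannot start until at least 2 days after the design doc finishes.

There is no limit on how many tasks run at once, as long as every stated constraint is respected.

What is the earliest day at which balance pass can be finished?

The design doc has no prerequisites, so it starts at day 0 and finishes at day 4.
Asset creation waits on the design doc (finishes day 4), so it starts at day 4 and finishes at 4 + 1 = day 5.
Balance pass has to wait for asset creation (finishes day 5); the design doc (finishes day 4, plus 2-day gap → day 6). The latest of these is day 6, so balance pass runs day 6 to 6 + 6 = day 12.

12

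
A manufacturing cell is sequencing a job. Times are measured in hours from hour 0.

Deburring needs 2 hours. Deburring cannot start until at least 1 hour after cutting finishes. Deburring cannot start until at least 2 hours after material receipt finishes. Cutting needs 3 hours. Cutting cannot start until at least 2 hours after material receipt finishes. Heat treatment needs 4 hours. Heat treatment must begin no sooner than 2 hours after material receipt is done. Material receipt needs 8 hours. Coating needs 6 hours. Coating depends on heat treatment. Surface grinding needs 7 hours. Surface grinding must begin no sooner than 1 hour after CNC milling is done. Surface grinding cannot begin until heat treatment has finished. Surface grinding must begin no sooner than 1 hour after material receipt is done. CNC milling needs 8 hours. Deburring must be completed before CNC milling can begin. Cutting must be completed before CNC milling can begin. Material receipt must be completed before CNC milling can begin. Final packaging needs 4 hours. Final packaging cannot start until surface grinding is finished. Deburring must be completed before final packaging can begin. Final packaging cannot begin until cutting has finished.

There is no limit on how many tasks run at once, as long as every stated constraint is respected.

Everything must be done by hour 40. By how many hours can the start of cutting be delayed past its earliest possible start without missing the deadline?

4

Material receipt has no prerequisites, so it starts at hour 0 and finishes at hour 8.
After material receipt (finishes hour 8, plus 2-hour gap → hour 10), cutting can start at hour 10 and finishes at hour 13.

Working backward from the deadline:
To finish by hour 40, final packaging (duration 4) must start no later than hour 36.
Surface grinding must finish before final packaging (must start by hour 36). With a 7-hour duration, surface grinding must start by 36 − 7 = hour 29.
Since surface grinding (must start by hour 29, minus 1-hour gap → hour 28) depends on it, CNC milling must finish by hour 28. Backing off its 8-hour duration gives a latest start of hour 20.
Deburring feeds CNC milling (must start by hour 20); final packaging (must start by hour 36). Taking the minimum, deburring must finish by hour 20 and start by 20 − 2 = hour 18.
Cutting feeds deburring (must start by hour 18, minus 1-hour gap → hour 17); CNC milling (must start by hour 20); final packaging (must start by hour 36). Taking the minimum, cutting must finish by hour 17 and start by 17 − 3 = hour 14.
So cutting can start as early as hour 10 and as late as hour 14, giving 14 − 10 = 4 hours of slack.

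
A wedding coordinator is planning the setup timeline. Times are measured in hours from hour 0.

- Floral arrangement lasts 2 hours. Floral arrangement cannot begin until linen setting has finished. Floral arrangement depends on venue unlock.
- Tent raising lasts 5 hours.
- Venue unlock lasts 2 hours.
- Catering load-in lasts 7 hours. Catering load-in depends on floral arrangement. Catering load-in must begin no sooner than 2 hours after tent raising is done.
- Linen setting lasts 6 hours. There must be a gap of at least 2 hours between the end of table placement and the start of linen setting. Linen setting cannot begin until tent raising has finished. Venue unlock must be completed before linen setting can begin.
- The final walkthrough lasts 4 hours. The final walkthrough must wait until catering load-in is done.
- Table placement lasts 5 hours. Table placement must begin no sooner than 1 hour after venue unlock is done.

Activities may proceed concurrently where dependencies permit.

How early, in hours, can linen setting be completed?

16

Nothing blocks tent raising, so it runs from hour 0 to hour 5.
Venue unlock has no prerequisites, so it starts at hour 0 and finishes at hour 2.
After venue unlock (finishes hour 2, plus 1-hour gap → hour 3), table placement can start at hour 3 and finishes at hour 8.
For linen setting: table placement (finishes hour 8, plus 2-hour gap → hour 10); tent raising (finishes hour 5); venue unlock (finishes hour 2). Taking the maximum gives a start of hour 10, and it finishes at 10 + 6 = hour 16.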